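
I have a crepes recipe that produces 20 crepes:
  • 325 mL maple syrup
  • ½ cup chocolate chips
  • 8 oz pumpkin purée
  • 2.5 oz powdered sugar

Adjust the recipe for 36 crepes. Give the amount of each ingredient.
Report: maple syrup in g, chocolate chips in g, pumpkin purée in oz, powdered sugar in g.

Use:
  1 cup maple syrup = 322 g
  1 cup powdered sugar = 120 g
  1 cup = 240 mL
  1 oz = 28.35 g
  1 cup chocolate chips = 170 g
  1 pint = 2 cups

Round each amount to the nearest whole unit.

Scaling factor: 36/20 = 9/5 = 1.8.
maple syrup: 325 mL × 9/5 ÷ 240 mL/cup × 322 g/cup ≈ 785 g
chocolate chips: 0.5 cup × 9/5 × 170 g/cup = 153 g
pumpkin purée: 8 oz × 9/5 ≈ 14 oz
powdered sugar: 2.5 oz × 9/5 × 28.35 g/oz ≈ 128 g

maple syrup: 785 g; chocolate chips: 153 g; pumpkin purée: 14 oz; powdered sugar: 128 g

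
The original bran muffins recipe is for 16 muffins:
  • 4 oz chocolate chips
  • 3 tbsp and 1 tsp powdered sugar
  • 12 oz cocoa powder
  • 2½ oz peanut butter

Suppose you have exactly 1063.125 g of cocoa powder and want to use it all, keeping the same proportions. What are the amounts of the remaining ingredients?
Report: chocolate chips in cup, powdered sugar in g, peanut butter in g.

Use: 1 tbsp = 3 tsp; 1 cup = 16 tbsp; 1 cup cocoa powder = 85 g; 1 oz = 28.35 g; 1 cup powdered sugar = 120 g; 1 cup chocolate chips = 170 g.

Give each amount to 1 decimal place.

chocolate chips: 2.1 cup; powdered sugar: 78.1 g; peanut butter: 221.5 g

The original recipe has 340.2 g of cocoa powder, so the scaling factor is 1063.125 ÷ 340.2 = 25/8 = 3.125.
chocolate chips: 4 oz × 25/8 × 28.35 g/oz ÷ 170 g/cup ≈ 2.1 cup
powdered sugar: (3 tbsp + 1 tsp = 10/3 tbsp) × 25/8 ÷ 16 tbsp/cup × 120 g/cup ≈ 78.1 g
peanut butter: 2.5 oz × 25/8 × 28.35 g/oz ≈ 221.5 g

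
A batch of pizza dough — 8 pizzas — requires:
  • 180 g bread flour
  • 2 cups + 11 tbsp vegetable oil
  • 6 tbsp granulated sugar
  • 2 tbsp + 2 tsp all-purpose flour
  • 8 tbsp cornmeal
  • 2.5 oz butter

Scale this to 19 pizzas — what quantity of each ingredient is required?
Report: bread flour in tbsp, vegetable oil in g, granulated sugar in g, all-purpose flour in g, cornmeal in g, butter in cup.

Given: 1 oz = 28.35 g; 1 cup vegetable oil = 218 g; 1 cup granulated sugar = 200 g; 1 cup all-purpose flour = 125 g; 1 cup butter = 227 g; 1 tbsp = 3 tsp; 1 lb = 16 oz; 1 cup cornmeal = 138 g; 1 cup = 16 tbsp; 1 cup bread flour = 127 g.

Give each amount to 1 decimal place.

bread flour: 53.9 tbsp; vegetable oil: 1391.5 g; granulated sugar: 178.1 g; all-purpose flour: 49.5 g; cornmeal: 163.9 g; butter: 0.7 cup

Scaling factor: 19/8 = 2.375.
bread flour: 180 g × 19/8 ÷ 127 g/cup × 16 tbsp/cup ≈ 53.9 tbsp
vegetable oil: (2 cup + 11 tbsp = 2.6875 cup) × 19/8 × 218 g/cup ≈ 1391.5 g
granulated sugar: 6 tbsp × 19/8 ÷ 16 tbsp/cup × 200 g/cup ≈ 178.1 g
all-purpose flour: (2 tbsp + 2 tsp = 8/3 tbsp) × 19/8 ÷ 16 tbsp/cup × 125 g/cup ≈ 49.5 g
cornmeal: 8 tbsp × 19/8 ÷ 16 tbsp/cup × 138 g/cup ≈ 163.9 g
butter: 2.5 oz × 19/8 × 28.35 g/oz ÷ 227 g/cup ≈ 0.7 cup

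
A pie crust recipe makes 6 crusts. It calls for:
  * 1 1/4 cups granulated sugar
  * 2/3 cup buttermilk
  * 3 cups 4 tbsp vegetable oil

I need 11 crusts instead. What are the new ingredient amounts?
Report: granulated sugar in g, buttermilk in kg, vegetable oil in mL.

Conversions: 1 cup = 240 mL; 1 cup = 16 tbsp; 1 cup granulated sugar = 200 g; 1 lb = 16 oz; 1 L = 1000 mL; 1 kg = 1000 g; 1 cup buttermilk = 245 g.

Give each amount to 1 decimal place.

granulated sugar: 458.3 g; buttermilk: 0.3 kg; vegetable oil: 1430.0 mL

Scaling factor: 11/6.
granulated sugar: 1.25 cup × 11/6 × 200 g/cup ≈ 458.3 g
buttermilk: 2/3 cup × 11/6 × 245 g/cup ÷ 1000 g/kg ≈ 0.3 kg
vegetable oil: (3 cup + 4 tbsp = 3.25 cup) × 11/6 × 240 mL/cup = 1430.0 mL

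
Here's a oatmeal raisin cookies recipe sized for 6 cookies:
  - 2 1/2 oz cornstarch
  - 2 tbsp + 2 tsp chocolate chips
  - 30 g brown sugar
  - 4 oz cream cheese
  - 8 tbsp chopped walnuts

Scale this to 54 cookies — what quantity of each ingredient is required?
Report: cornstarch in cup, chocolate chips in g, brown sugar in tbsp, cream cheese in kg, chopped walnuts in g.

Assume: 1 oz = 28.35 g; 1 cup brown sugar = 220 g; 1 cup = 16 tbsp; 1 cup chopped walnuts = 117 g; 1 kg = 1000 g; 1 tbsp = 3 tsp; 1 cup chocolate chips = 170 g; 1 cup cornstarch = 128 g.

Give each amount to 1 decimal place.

Scaling factor: 54/6 = 9.
cornstarch: 2.5 oz × 9 × 28.35 g/oz ÷ 128 g/cup ≈ 5.0 cup
chocolate chips: (2 tbsp + 2 tsp = 8/3 tbsp) × 9 ÷ 16 tbsp/cup × 170 g/cup = 255.0 g
brown sugar: 30 g × 9 ÷ 220 g/cup × 16 tbsp/cup ≈ 19.6 tbsp
cream cheese: 4 oz × 9 × 28.35 g/oz ÷ 1000 g/kg ≈ 1.0 kg
chopped walnuts: 8 tbsp × 9 ÷ 16 tbsp/cup × 117 g/cup = 526.5 g

cornstarch: 5.0 cup; chocolate chips: 255.0 g; brown sugar: 19.6 tbsp; cream cheese: 1.0 kg; chopped walnuts: 526.5 g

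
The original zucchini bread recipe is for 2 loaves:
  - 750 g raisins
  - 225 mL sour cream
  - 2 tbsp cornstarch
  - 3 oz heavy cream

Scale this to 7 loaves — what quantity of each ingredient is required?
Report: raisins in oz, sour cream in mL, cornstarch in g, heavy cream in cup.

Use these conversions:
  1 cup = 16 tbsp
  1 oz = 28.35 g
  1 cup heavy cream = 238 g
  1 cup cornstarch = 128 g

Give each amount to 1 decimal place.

Scaling factor: 7/2 = 3.5.
raisins: 750 g × 7/2 ÷ 28.35 g/oz ≈ 92.6 oz
sour cream: 225 mL × 7/2 = 787.5 mL
cornstarch: 2 tbsp × 7/2 ÷ 16 tbsp/cup × 128 g/cup = 56.0 g
heavy cream: 3 oz × 7/2 × 28.35 g/oz ÷ 238 g/cup ≈ 1.3 cup

raisins: 92.6 oz; sour cream: 787.5 mL; cornstarch: 56.0 g; heavy cream: 1.3 cup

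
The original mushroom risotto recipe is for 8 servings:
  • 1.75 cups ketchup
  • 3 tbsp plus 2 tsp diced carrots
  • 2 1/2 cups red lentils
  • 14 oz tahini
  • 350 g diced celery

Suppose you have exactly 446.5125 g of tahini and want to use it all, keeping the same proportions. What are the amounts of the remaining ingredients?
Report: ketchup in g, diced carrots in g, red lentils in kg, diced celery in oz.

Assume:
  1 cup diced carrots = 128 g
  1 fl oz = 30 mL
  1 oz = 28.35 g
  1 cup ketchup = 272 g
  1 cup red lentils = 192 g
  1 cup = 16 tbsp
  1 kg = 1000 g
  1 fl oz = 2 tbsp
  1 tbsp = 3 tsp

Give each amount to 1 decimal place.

ketchup: 535.5 g; diced carrots: 33.0 g; red lentils: 0.5 kg; diced celery: 13.9 oz

The original recipe has 396.9 g of tahini, so the scaling factor is 446.5125 ÷ 396.9 = 9/8 = 1.125.
ketchup: 1.75 cup × 9/8 × 272 g/cup = 535.5 g
diced carrots: (3 tbsp + 2 tsp = 11/3 tbsp) × 9/8 ÷ 16 tbsp/cup × 128 g/cup = 33.0 g
red lentils: 2.5 cup × 9/8 × 192 g/cup ÷ 1000 g/kg ≈ 0.5 kg
diced celery: 350 g × 9/8 ÷ 28.35 g/oz ≈ 13.9 oz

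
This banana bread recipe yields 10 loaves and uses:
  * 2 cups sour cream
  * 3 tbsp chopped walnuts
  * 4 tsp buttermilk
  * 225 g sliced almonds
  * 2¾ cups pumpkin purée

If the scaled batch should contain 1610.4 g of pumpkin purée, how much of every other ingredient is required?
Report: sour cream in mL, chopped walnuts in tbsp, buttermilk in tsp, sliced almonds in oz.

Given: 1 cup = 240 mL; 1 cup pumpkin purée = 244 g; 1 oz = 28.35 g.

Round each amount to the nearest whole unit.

The original recipe has 671 g of pumpkin purée, so the scaling factor is 1610.4 ÷ 671 = 12/5 = 2.4.
sour cream: 2 cup × 12/5 × 240 mL/cup = 1152 mL
chopped walnuts: 3 tbsp × 12/5 ≈ 7 tbsp
buttermilk: 4 tsp × 12/5 ≈ 10 tsp
sliced almonds: 225 g × 12/5 ÷ 28.35 g/oz ≈ 19 oz

sour cream: 1152 mL; chopped walnuts: 7 tbsp; buttermilk: 10 tsp; sliced almonds: 19 oz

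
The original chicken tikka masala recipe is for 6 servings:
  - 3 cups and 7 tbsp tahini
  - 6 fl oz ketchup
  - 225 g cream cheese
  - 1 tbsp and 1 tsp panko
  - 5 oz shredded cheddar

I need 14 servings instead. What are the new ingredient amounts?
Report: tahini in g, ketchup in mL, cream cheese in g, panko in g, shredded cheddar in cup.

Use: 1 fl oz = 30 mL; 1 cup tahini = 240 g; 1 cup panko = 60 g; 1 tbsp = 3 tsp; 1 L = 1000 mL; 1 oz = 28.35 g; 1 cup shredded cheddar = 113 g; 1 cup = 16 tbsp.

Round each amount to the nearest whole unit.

Scaling factor: 14/6 = 7/3.
tahini: (3 cup + 7 tbsp = 3.4375 cup) × 7/3 × 240 g/cup = 1925 g
ketchup: 6 fl oz × 7/3 × 30 mL/fl oz = 420 mL
cream cheese: 225 g × 7/3 = 525 g
panko: (1 tbsp + 1 tsp = 4/3 tbsp) × 7/3 ÷ 16 tbsp/cup × 60 g/cup ≈ 12 g
shredded cheddar: 5 oz × 7/3 × 28.35 g/oz ÷ 113 g/cup ≈ 3 cup

tahini: 1925 g; ketchup: 420 mL; cream cheese: 525 g; panko: 12 g; shredded cheddar: 3 cup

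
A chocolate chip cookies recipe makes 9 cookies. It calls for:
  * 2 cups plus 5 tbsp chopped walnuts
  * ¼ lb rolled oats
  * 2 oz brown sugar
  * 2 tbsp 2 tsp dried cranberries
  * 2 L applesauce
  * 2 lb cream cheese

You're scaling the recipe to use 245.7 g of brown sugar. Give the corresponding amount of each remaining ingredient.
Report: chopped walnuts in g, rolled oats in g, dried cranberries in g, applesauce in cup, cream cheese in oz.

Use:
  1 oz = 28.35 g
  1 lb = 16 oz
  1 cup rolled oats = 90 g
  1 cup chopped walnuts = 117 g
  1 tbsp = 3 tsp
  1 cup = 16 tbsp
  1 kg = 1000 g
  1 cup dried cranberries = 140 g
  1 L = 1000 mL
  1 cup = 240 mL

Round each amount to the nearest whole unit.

The original recipe has 56.7 g of brown sugar, so the scaling factor is 245.7 ÷ 56.7 = 13/3.
chopped walnuts: (2 cup + 5 tbsp = 2.3125 cup) × 13/3 × 117 g/cup ≈ 1172 g
rolled oats: 0.25 lb × 13/3 × 16 oz/lb × 28.35 g/oz ≈ 491 g
dried cranberries: (2 tbsp + 2 tsp = 8/3 tbsp) × 13/3 ÷ 16 tbsp/cup × 140 g/cup ≈ 101 g
applesauce: 2 L × 13/3 × 1000 mL/L ÷ 240 mL/cup ≈ 36 cup
cream cheese: 2 lb × 13/3 × 16 oz/lb ≈ 139 oz

chopped walnuts: 1172 g; rolled oats: 491 g; dried cranberries: 101 g; applesauce: 36 cup; cream cheese: 139 oz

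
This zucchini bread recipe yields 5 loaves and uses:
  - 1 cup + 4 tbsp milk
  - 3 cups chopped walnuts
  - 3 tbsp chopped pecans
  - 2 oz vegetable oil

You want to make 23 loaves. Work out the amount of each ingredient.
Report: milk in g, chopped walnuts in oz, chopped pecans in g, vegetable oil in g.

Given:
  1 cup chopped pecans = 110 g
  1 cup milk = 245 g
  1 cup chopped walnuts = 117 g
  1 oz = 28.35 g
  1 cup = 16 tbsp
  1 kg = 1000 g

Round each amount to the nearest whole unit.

Scaling factor: 23/5 = 4.6.
milk: (1 cup + 4 tbsp = 1.25 cup) × 23/5 × 245 g/cup ≈ 1409 g
chopped walnuts: 3 cup × 23/5 × 117 g/cup ÷ 28.35 g/oz ≈ 57 oz
chopped pecans: 3 tbsp × 23/5 ÷ 16 tbsp/cup × 110 g/cup ≈ 95 g
vegetable oil: 2 oz × 23/5 × 28.35 g/oz ≈ 261 g

milk: 1409 g; chopped walnuts: 57 oz; chopped pecans: 95 g; vegetable oil: 261 g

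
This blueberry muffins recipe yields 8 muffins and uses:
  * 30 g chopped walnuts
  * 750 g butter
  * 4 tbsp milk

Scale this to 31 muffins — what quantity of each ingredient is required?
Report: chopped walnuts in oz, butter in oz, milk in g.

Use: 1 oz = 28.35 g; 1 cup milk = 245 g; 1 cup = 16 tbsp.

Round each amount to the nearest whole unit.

chopped walnuts: 4 oz; butter: 103 oz; milk: 237 g

Scaling factor: 31/8 = 3.875.
chopped walnuts: 30 g × 31/8 ÷ 28.35 g/oz ≈ 4 oz
butter: 750 g × 31/8 ÷ 28.35 g/oz ≈ 103 oz
milk: 4 tbsp × 31/8 ÷ 16 tbsp/cup × 245 g/cup ≈ 237 g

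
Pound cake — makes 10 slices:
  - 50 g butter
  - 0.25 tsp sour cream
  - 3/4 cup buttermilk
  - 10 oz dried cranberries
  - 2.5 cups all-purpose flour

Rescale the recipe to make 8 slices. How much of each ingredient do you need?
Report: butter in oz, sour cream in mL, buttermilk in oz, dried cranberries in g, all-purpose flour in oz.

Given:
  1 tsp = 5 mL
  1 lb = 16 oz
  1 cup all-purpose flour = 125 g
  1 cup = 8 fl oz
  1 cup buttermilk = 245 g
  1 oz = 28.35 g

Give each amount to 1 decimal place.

butter: 1.4 oz; sour cream: 1.0 mL; buttermilk: 5.2 oz; dried cranberries: 226.8 g; all-purpose flour: 8.8 oz

Scaling factor: 8/10 = 4/5 = 0.8.
butter: 50 g × 4/5 ÷ 28.35 g/oz ≈ 1.4 oz
sour cream: 0.25 tsp × 4/5 × 5 mL/tsp = 1.0 mL
buttermilk: 0.75 cup × 4/5 × 245 g/cup ÷ 28.35 g/oz ≈ 5.2 oz
dried cranberries: 10 oz × 4/5 × 28.35 g/oz = 226.8 g
all-purpose flour: 2.5 cup × 4/5 × 125 g/cup ÷ 28.35 g/oz ≈ 8.8 oz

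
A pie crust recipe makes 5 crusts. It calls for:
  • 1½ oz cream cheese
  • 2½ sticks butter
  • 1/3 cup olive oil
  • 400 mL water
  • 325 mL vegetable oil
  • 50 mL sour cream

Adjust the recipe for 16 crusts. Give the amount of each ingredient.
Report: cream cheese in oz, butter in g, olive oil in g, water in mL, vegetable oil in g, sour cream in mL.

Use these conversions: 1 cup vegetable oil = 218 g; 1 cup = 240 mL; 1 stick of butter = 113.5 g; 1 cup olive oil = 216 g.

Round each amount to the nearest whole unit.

cream cheese: 5 oz; butter: 908 g; olive oil: 230 g; water: 1280 mL; vegetable oil: 945 g; sour cream: 160 mL

Scaling factor: 16/5 = 3.2.
cream cheese: 1.5 oz × 16/5 ≈ 5 oz
butter: 2.5 stick × 16/5 × 113.5 g/stick = 908 g
olive oil: 1/3 cup × 16/5 × 216 g/cup ≈ 230 g
water: 400 mL × 16/5 = 1280 mL
vegetable oil: 325 mL × 16/5 ÷ 240 mL/cup × 218 g/cup ≈ 945 g
sour cream: 50 mL × 16/5 = 160 mL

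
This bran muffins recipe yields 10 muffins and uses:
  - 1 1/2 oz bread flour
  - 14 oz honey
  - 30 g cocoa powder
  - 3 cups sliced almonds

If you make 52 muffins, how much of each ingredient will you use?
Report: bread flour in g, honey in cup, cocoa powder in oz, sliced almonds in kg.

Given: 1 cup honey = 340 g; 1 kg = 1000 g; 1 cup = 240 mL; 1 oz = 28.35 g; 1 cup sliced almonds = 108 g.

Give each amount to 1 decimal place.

Scaling factor: 52/10 = 26/5 = 5.2.
bread flour: 1.5 oz × 26/5 × 28.35 g/oz ≈ 221.1 g
honey: 14 oz × 26/5 × 28.35 g/oz ÷ 340 g/cup ≈ 6.1 cup
cocoa powder: 30 g × 26/5 ÷ 28.35 g/oz ≈ 5.5 oz
sliced almonds: 3 cup × 26/5 × 108 g/cup ÷ 1000 g/kg ≈ 1.7 kg

bread flour: 221.1 g; honey: 6.1 cup; cocoa powder: 5.5 oz; sliced almonds: 1.7 kg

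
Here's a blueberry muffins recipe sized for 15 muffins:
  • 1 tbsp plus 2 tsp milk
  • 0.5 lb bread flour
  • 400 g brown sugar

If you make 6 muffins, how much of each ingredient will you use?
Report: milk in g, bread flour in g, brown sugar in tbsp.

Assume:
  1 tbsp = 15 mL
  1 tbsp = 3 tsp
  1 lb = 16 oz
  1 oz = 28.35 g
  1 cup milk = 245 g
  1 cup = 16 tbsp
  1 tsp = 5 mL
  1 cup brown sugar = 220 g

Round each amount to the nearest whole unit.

Scaling factor: 6/15 = 2/5 = 0.4.
milk: (1 tbsp + 2 tsp = 5/3 tbsp) × 2/5 ÷ 16 tbsp/cup × 245 g/cup ≈ 10 g
bread flour: 0.5 lb × 2/5 × 16 oz/lb × 28.35 g/oz ≈ 91 g
brown sugar: 400 g × 2/5 ÷ 220 g/cup × 16 tbsp/cup ≈ 12 tbsp

milk: 10 g; bread flour: 91 g; brown sugar: 12 tbsp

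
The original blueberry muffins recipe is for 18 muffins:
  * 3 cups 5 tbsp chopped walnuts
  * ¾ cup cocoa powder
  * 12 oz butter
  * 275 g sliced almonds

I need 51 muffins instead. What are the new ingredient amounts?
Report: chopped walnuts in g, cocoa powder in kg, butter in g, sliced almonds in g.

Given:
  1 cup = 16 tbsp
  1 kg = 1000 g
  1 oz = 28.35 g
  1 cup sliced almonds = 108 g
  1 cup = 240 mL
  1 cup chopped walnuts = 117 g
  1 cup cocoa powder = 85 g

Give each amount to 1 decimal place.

chopped walnuts: 1098.1 g; cocoa powder: 0.2 kg; butter: 963.9 g; sliced almonds: 779.2 g

Scaling factor: 51/18 = 17/6.
chopped walnuts: (3 cup + 5 tbsp = 3.3125 cup) × 17/6 × 117 g/cup ≈ 1098.1 g
cocoa powder: 0.75 cup × 17/6 × 85 g/cup ÷ 1000 g/kg ≈ 0.2 kg
butter: 12 oz × 17/6 × 28.35 g/oz = 963.9 g
sliced almonds: 275 g × 17/6 ≈ 779.2 g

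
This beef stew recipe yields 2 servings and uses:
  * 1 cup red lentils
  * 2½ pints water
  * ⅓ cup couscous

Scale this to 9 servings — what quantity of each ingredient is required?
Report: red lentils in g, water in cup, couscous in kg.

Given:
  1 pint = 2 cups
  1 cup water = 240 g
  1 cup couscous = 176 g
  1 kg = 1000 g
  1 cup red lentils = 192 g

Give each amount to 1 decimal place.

Scaling factor: 9/2 = 4.5.
red lentils: 1 cup × 9/2 × 192 g/cup = 864.0 g
water: 2.5 pint × 9/2 × 2 cup/pint = 22.5 cup
couscous: 1/3 cup × 9/2 × 176 g/cup ÷ 1000 g/kg ≈ 0.3 kg

red lentils: 864.0 g; water: 22.5 cup; couscous: 0.3 kg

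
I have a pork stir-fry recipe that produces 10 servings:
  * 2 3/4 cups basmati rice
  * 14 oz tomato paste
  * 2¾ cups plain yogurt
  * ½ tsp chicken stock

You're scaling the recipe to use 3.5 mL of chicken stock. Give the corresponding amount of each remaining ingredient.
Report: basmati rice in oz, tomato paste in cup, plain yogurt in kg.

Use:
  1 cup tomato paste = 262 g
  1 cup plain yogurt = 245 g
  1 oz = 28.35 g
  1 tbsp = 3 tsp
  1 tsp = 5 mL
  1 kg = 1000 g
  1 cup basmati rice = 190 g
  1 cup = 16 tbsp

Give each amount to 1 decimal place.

basmati rice: 25.8 oz; tomato paste: 2.1 cup; plain yogurt: 0.9 kg

The original recipe has 2.5 mL of chicken stock, so the scaling factor is 3.5 ÷ 2.5 = 7/5 = 1.4.
basmati rice: 2.75 cup × 7/5 × 190 g/cup ÷ 28.35 g/oz ≈ 25.8 oz
tomato paste: 14 oz × 7/5 × 28.35 g/oz ÷ 262 g/cup ≈ 2.1 cup
plain yogurt: 2.75 cup × 7/5 × 245 g/cup ÷ 1000 g/kg ≈ 0.9 kg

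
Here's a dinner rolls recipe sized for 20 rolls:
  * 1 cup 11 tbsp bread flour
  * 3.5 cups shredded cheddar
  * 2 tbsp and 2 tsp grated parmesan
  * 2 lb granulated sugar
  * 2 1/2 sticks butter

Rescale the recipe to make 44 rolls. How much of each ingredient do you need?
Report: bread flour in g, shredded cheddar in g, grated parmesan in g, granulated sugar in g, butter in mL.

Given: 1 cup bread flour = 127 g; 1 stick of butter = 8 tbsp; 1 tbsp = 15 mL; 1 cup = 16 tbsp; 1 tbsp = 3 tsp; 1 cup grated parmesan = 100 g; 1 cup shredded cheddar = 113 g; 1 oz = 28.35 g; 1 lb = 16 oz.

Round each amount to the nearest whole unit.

Scaling factor: 44/20 = 11/5 = 2.2.
bread flour: (1 cup + 11 tbsp = 1.6875 cup) × 11/5 × 127 g/cup ≈ 471 g
shredded cheddar: 3.5 cup × 11/5 × 113 g/cup ≈ 870 g
grated parmesan: (2 tbsp + 2 tsp = 8/3 tbsp) × 11/5 ÷ 16 tbsp/cup × 100 g/cup ≈ 37 g
granulated sugar: 2 lb × 11/5 × 16 oz/lb × 28.35 g/oz ≈ 1996 g
butter: 2.5 stick × 11/5 × 8 tbsp/stick × 15 mL/tbsp = 660 mL

bread flour: 471 g; shredded cheddar: 870 g; grated parmesan: 37 g; granulated sugar: 1996 g; butter: 660 mL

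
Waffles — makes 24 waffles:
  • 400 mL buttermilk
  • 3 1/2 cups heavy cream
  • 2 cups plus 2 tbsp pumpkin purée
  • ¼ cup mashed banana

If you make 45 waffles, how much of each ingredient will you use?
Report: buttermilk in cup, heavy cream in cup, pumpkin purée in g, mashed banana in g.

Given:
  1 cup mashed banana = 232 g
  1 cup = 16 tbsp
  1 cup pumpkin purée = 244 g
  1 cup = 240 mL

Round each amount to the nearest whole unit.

buttermilk: 3 cup; heavy cream: 7 cup; pumpkin purée: 972 g; mashed banana: 109 g

Scaling factor: 45/24 = 15/8 = 1.875.
buttermilk: 400 mL × 15/8 ÷ 240 mL/cup ≈ 3 cup
heavy cream: 3.5 cup × 15/8 ≈ 7 cup
pumpkin purée: (2 cup + 2 tbsp = 2.125 cup) × 15/8 × 244 g/cup ≈ 972 g
mashed banana: 0.25 cup × 15/8 × 232 g/cup ≈ 109 g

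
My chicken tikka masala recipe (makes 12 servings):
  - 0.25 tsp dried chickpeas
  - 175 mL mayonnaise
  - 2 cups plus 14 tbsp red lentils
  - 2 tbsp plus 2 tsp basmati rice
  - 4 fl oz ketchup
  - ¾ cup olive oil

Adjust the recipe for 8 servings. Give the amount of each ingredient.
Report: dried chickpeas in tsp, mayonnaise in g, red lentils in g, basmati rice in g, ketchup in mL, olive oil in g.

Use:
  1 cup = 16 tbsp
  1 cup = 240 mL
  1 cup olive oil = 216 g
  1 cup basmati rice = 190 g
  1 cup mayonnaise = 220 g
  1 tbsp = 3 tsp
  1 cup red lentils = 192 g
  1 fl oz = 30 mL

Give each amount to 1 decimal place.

Scaling factor: 8/12 = 2/3.
dried chickpeas: 0.25 tsp × 2/3 ≈ 0.2 tsp
mayonnaise: 175 mL × 2/3 ÷ 240 mL/cup × 220 g/cup ≈ 106.9 g
red lentils: (2 cup + 14 tbsp = 2.875 cup) × 2/3 × 192 g/cup = 368.0 g
basmati rice: (2 tbsp + 2 tsp = 8/3 tbsp) × 2/3 ÷ 16 tbsp/cup × 190 g/cup ≈ 21.1 g
ketchup: 4 fl oz × 2/3 × 30 mL/fl oz = 80.0 mL
olive oil: 0.75 cup × 2/3 × 216 g/cup = 108.0 g

dried chickpeas: 0.2 tsp; mayonnaise: 106.9 g; red lentils: 368.0 g; basmati rice: 21.1 g; ketchup: 80.0 mL; olive oil: 108.0 g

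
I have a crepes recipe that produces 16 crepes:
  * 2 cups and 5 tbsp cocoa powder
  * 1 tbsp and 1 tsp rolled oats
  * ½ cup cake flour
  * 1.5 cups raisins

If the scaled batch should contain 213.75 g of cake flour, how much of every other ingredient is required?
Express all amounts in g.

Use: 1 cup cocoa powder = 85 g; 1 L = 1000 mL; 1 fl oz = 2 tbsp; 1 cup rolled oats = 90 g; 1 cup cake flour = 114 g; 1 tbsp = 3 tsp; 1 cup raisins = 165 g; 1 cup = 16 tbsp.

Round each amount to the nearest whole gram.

cocoa powder: 737 g; rolled oats: 28 g; raisins: 928 g

The original recipe has 57 g of cake flour, so the scaling factor is 213.75 ÷ 57 = 15/4 = 3.75.
cocoa powder: (2 cup + 5 tbsp = 2.3125 cup) × 15/4 × 85 g/cup ≈ 737 g
rolled oats: (1 tbsp + 1 tsp = 4/3 tbsp) × 15/4 ÷ 16 tbsp/cup × 90 g/cup ≈ 28 g
raisins: 1.5 cup × 15/4 × 165 g/cup ≈ 928 g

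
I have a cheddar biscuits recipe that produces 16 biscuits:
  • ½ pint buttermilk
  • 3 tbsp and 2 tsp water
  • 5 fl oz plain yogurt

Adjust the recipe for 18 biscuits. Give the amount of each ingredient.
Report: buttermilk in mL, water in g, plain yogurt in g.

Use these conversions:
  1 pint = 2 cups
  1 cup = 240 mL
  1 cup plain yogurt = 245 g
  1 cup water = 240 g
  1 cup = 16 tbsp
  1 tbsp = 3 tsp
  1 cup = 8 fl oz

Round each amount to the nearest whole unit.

Scaling factor: 18/16 = 9/8 = 1.125.
buttermilk: 0.5 pint × 9/8 × 2 cup/pint × 240 mL/cup = 270 mL
water: (3 tbsp + 2 tsp = 11/3 tbsp) × 9/8 ÷ 16 tbsp/cup × 240 g/cup ≈ 62 g
plain yogurt: 5 fl oz × 9/8 ÷ 8 fl oz/cup × 245 g/cup ≈ 172 g

buttermilk: 270 mL; water: 62 g; plain yogurt: 172 g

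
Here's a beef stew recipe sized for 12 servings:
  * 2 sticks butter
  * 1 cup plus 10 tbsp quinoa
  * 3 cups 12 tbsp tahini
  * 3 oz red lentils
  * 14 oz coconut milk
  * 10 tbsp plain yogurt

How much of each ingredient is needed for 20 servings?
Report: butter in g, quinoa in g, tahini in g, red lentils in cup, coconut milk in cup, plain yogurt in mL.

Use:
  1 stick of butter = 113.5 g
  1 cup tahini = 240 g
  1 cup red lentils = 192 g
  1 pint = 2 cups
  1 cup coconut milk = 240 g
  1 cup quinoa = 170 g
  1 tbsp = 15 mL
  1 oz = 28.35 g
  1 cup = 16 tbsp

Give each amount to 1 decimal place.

Scaling factor: 20/12 = 5/3.
butter: 2 stick × 5/3 × 113.5 g/stick ≈ 378.3 g
quinoa: (1 cup + 10 tbsp = 1.625 cup) × 5/3 × 170 g/cup ≈ 460.4 g
tahini: (3 cup + 12 tbsp = 3.75 cup) × 5/3 × 240 g/cup = 1500.0 g
red lentils: 3 oz × 5/3 × 28.35 g/oz ÷ 192 g/cup ≈ 0.7 cup
coconut milk: 14 oz × 5/3 × 28.35 g/oz ÷ 240 g/cup ≈ 2.8 cup
plain yogurt: 10 tbsp × 5/3 × 15 mL/tbsp = 250.0 mL

butter: 378.3 g; quinoa: 460.4 g; tahini: 1500.0 g; red lentils: 0.7 cup; coconut milk: 2.8 cup; plain yogurt: 250.0 mL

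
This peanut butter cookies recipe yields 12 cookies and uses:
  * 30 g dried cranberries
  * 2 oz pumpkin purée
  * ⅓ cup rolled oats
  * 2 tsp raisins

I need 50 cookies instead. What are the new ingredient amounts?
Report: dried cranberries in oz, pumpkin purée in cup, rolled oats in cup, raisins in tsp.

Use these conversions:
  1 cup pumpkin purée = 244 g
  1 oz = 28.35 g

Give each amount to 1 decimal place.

Scaling factor: 50/12 = 25/6.
dried cranberries: 30 g × 25/6 ÷ 28.35 g/oz ≈ 4.4 oz
pumpkin purée: 2 oz × 25/6 × 28.35 g/oz ÷ 244 g/cup ≈ 1.0 cup
rolled oats: 1/3 cup × 25/6 ≈ 1.4 cup
raisins: 2 tsp × 25/6 ≈ 8.3 tsp

dried cranberries: 4.4 oz; pumpkin purée: 1.0 cup; rolled oats: 1.4 cup; raisins: 8.3 tsp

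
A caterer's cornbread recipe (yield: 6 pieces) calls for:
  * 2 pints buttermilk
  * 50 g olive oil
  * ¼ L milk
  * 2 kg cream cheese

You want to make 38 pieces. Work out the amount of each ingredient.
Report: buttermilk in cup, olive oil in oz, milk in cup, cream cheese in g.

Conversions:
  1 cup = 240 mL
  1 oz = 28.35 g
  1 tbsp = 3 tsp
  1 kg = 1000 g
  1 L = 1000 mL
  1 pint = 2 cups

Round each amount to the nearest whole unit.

Scaling factor: 38/6 = 19/3.
buttermilk: 2 pint × 19/3 × 2 cup/pint ≈ 25 cup
olive oil: 50 g × 19/3 ÷ 28.35 g/oz ≈ 11 oz
milk: 0.25 L × 19/3 × 1000 mL/L ÷ 240 mL/cup ≈ 7 cup
cream cheese: 2 kg × 19/3 × 1000 g/kg ≈ 12667 g

buttermilk: 25 cup; olive oil: 11 oz; milk: 7 cup; cream cheese: 12667 g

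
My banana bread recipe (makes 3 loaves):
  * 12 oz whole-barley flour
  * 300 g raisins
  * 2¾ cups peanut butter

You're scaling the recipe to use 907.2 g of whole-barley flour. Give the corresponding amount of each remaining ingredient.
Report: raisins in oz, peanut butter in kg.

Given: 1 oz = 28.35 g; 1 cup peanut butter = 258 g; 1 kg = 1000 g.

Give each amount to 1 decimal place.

raisins: 28.2 oz; peanut butter: 1.9 kg

The original recipe has 340.2 g of whole-barley flour, so the scaling factor is 907.2 ÷ 340.2 = 8/3.
raisins: 300 g × 8/3 ÷ 28.35 g/oz ≈ 28.2 oz
peanut butter: 2.75 cup × 8/3 × 258 g/cup ÷ 1000 g/kg ≈ 1.9 kg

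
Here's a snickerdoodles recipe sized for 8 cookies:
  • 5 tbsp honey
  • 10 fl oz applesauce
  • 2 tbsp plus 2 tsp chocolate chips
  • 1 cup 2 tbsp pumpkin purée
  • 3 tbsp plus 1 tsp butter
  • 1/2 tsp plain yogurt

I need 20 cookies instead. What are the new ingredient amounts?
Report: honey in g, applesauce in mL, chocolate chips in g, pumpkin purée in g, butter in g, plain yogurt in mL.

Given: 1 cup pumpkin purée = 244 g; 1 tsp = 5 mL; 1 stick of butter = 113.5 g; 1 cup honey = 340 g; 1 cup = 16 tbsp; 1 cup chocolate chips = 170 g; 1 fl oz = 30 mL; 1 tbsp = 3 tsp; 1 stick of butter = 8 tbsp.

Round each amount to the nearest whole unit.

honey: 266 g; applesauce: 750 mL; chocolate chips: 71 g; pumpkin purée: 686 g; butter: 118 g; plain yogurt: 6 mL

Scaling factor: 20/8 = 5/2 = 2.5.
honey: 5 tbsp × 5/2 ÷ 16 tbsp/cup × 340 g/cup ≈ 266 g
applesauce: 10 fl oz × 5/2 × 30 mL/fl oz = 750 mL
chocolate chips: (2 tbsp + 2 tsp = 8/3 tbsp) × 5/2 ÷ 16 tbsp/cup × 170 g/cup ≈ 71 g
pumpkin purée: (1 cup + 2 tbsp = 1.125 cup) × 5/2 × 244 g/cup ≈ 686 g
butter: (3 tbsp + 1 tsp = 10/3 tbsp) × 5/2 ÷ 8 tbsp/stick × 113.5 g/stick ≈ 118 g
plain yogurt: 0.5 tsp × 5/2 × 5 mL/tsp ≈ 6 mL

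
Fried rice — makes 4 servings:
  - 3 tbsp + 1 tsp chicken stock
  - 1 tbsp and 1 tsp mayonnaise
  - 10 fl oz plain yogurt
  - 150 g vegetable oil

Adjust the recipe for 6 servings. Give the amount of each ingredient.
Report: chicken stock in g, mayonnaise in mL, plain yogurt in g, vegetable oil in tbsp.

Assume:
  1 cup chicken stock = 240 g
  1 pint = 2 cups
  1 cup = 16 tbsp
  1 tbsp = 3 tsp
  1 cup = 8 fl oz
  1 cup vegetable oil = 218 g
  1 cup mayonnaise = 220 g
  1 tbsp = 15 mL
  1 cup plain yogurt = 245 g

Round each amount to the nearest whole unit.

chicken stock: 75 g; mayonnaise: 30 mL; plain yogurt: 459 g; vegetable oil: 17 tbsp

Scaling factor: 6/4 = 3/2 = 1.5.
chicken stock: (3 tbsp + 1 tsp = 10/3 tbsp) × 3/2 ÷ 16 tbsp/cup × 240 g/cup = 75 g
mayonnaise: (1 tbsp + 1 tsp = 4/3 tbsp) × 3/2 × 15 mL/tbsp = 30 mL
plain yogurt: 10 fl oz × 3/2 ÷ 8 fl oz/cup × 245 g/cup ≈ 459 g
vegetable oil: 150 g × 3/2 ÷ 218 g/cup × 16 tbsp/cup ≈ 17 tbsp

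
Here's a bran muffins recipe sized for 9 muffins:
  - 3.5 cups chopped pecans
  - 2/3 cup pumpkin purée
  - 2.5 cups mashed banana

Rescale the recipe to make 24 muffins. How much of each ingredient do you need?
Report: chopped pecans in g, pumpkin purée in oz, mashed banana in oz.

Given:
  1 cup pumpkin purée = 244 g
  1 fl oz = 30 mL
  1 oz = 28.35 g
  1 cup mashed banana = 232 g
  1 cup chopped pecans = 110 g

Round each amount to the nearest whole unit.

Scaling factor: 24/9 = 8/3.
chopped pecans: 3.5 cup × 8/3 × 110 g/cup ≈ 1027 g
pumpkin purée: 2/3 cup × 8/3 × 244 g/cup ÷ 28.35 g/oz ≈ 15 oz
mashed banana: 2.5 cup × 8/3 × 232 g/cup ÷ 28.35 g/oz ≈ 55 oz

chopped pecans: 1027 g; pumpkin purée: 15 oz; mashed banana: 55 oz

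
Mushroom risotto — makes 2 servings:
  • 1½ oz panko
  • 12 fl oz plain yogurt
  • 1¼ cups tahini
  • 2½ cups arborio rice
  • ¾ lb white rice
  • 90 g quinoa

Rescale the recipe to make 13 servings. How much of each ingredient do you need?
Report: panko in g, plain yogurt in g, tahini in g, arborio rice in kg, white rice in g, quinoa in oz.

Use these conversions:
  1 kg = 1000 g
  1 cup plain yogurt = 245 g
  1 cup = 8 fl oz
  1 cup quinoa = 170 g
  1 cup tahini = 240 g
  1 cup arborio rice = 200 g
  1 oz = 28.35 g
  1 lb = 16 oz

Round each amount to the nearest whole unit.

Scaling factor: 13/2 = 6.5.
panko: 1.5 oz × 13/2 × 28.35 g/oz ≈ 276 g
plain yogurt: 12 fl oz × 13/2 ÷ 8 fl oz/cup × 245 g/cup ≈ 2389 g
tahini: 1.25 cup × 13/2 × 240 g/cup = 1950 g
arborio rice: 2.5 cup × 13/2 × 200 g/cup ÷ 1000 g/kg ≈ 3 kg
white rice: 0.75 lb × 13/2 × 16 oz/lb × 28.35 g/oz ≈ 2211 g
quinoa: 90 g × 13/2 ÷ 28.35 g/oz ≈ 21 oz

panko: 276 g; plain yogurt: 2389 g; tahini: 1950 g; arborio rice: 3 kg; white rice: 2211 g; quinoa: 21 oz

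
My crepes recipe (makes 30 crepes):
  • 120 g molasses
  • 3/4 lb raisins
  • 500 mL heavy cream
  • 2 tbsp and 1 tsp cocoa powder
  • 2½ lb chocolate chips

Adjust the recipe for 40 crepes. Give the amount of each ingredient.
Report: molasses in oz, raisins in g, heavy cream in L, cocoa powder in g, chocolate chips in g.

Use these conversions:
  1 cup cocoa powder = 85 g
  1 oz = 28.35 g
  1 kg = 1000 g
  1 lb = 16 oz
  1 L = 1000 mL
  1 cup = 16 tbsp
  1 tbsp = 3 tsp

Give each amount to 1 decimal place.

Scaling factor: 40/30 = 4/3.
molasses: 120 g × 4/3 ÷ 28.35 g/oz ≈ 5.6 oz
raisins: 0.75 lb × 4/3 × 16 oz/lb × 28.35 g/oz = 453.6 g
heavy cream: 500 mL × 4/3 ÷ 1000 mL/L ≈ 0.7 L
cocoa powder: (2 tbsp + 1 tsp = 7/3 tbsp) × 4/3 ÷ 16 tbsp/cup × 85 g/cup ≈ 16.5 g
chocolate chips: 2.5 lb × 4/3 × 16 oz/lb × 28.35 g/oz = 1512.0 g

molasses: 5.6 oz; raisins: 453.6 g; heavy cream: 0.7 L; cocoa powder: 16.5 g; chocolate chips: 1512.0 g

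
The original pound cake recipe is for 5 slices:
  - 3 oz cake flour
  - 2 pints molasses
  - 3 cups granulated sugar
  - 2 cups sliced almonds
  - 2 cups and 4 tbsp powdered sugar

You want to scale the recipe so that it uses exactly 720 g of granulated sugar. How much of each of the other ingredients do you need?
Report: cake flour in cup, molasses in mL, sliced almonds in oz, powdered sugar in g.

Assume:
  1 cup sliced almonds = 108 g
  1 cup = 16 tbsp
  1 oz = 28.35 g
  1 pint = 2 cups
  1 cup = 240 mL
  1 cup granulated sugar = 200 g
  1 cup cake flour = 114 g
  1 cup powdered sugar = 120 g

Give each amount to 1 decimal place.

cake flour: 0.9 cup; molasses: 1152.0 mL; sliced almonds: 9.1 oz; powdered sugar: 324.0 g

The original recipe has 600 g of granulated sugar, so the scaling factor is 720 ÷ 600 = 6/5 = 1.2.
cake flour: 3 oz × 6/5 × 28.35 g/oz ÷ 114 g/cup ≈ 0.9 cup
molasses: 2 pint × 6/5 × 2 cup/pint × 240 mL/cup = 1152.0 mL
sliced almonds: 2 cup × 6/5 × 108 g/cup ÷ 28.35 g/oz ≈ 9.1 oz
powdered sugar: (2 cup + 4 tbsp = 2.25 cup) × 6/5 × 120 g/cup = 324.0 g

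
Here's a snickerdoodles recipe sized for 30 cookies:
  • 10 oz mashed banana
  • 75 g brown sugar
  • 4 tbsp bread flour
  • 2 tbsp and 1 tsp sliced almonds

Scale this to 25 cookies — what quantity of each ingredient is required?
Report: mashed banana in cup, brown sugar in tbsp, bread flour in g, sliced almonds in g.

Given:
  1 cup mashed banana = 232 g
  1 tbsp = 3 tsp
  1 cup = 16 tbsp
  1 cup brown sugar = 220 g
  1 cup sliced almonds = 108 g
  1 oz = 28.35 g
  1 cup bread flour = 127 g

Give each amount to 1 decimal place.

Scaling factor: 25/30 = 5/6.
mashed banana: 10 oz × 5/6 × 28.35 g/oz ÷ 232 g/cup ≈ 1.0 cup
brown sugar: 75 g × 5/6 ÷ 220 g/cup × 16 tbsp/cup ≈ 4.5 tbsp
bread flour: 4 tbsp × 5/6 ÷ 16 tbsp/cup × 127 g/cup ≈ 26.5 g
sliced almonds: (2 tbsp + 1 tsp = 7/3 tbsp) × 5/6 ÷ 16 tbsp/cup × 108 g/cup ≈ 13.1 g

mashed banana: 1.0 cup; brown sugar: 4.5 tbsp; bread flour: 26.5 g; sliced almonds: 13.1 g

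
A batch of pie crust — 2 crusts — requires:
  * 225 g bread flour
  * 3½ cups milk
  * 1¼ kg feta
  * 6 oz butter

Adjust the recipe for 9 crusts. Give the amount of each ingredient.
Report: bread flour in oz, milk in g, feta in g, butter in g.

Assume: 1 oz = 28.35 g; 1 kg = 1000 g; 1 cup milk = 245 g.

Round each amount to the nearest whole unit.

Scaling factor: 9/2 = 4.5.
bread flour: 225 g × 9/2 ÷ 28.35 g/oz ≈ 36 oz
milk: 3.5 cup × 9/2 × 245 g/cup ≈ 3859 g
feta: 1.25 kg × 9/2 × 1000 g/kg = 5625 g
butter: 6 oz × 9/2 × 28.35 g/oz ≈ 765 g

bread flour: 36 oz; milk: 3859 g; feta: 5625 g; butter: 765 g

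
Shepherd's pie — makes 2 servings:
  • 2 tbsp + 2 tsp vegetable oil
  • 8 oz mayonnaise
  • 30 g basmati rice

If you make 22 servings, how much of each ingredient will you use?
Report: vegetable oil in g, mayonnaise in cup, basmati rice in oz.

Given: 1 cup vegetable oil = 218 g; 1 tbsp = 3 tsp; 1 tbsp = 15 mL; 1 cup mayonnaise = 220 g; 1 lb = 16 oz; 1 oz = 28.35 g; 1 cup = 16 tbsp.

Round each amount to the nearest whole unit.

vegetable oil: 400 g; mayonnaise: 11 cup; basmati rice: 12 oz

Scaling factor: 22/2 = 11.
vegetable oil: (2 tbsp + 2 tsp = 8/3 tbsp) × 11 ÷ 16 tbsp/cup × 218 g/cup ≈ 400 g
mayonnaise: 8 oz × 11 × 28.35 g/oz ÷ 220 g/cup ≈ 11 cup
basmati rice: 30 g × 11 ÷ 28.35 g/oz ≈ 12 oz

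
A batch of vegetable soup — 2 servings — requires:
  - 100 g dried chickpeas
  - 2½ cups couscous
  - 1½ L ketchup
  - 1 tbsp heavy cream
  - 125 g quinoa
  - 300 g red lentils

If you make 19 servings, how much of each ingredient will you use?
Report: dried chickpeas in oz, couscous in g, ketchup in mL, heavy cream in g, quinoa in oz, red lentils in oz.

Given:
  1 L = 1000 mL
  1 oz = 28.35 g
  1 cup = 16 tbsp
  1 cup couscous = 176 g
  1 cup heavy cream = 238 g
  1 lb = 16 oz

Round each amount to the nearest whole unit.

dried chickpeas: 34 oz; couscous: 4180 g; ketchup: 14250 mL; heavy cream: 141 g; quinoa: 42 oz; red lentils: 101 oz

Scaling factor: 19/2 = 9.5.
dried chickpeas: 100 g × 19/2 ÷ 28.35 g/oz ≈ 34 oz
couscous: 2.5 cup × 19/2 × 176 g/cup = 4180 g
ketchup: 1.5 L × 19/2 × 1000 mL/L = 14250 mL
heavy cream: 1 tbsp × 19/2 ÷ 16 tbsp/cup × 238 g/cup ≈ 141 g
quinoa: 125 g × 19/2 ÷ 28.35 g/oz ≈ 42 oz
red lentils: 300 g × 19/2 ÷ 28.35 g/oz ≈ 101 oz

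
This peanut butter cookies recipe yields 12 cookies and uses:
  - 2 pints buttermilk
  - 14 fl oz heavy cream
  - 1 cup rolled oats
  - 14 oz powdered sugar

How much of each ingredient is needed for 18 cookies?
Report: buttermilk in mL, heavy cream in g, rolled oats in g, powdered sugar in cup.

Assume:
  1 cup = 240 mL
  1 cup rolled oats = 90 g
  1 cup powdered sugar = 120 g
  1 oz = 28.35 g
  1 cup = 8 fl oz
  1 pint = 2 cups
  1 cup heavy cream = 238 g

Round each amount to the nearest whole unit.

Scaling factor: 18/12 = 3/2 = 1.5.
buttermilk: 2 pint × 3/2 × 2 cup/pint × 240 mL/cup = 1440 mL
heavy cream: 14 fl oz × 3/2 ÷ 8 fl oz/cup × 238 g/cup ≈ 625 g
rolled oats: 1 cup × 3/2 × 90 g/cup = 135 g
powdered sugar: 14 oz × 3/2 × 28.35 g/oz ÷ 120 g/cup ≈ 5 cup

buttermilk: 1440 mL; heavy cream: 625 g; rolled oats: 135 g; powdered sugar: 5 cup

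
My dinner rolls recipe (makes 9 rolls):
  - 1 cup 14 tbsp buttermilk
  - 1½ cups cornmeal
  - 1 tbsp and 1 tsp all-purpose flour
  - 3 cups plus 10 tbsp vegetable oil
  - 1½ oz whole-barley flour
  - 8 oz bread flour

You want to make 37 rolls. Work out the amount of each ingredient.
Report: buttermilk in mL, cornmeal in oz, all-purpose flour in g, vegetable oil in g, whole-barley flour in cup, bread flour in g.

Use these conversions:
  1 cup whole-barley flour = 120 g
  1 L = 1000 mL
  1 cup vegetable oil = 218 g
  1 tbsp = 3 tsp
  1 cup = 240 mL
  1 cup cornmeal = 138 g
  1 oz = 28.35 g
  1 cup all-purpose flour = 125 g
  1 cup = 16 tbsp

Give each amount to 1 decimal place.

Scaling factor: 37/9.
buttermilk: (1 cup + 14 tbsp = 1.875 cup) × 37/9 × 240 mL/cup = 1850.0 mL
cornmeal: 1.5 cup × 37/9 × 138 g/cup ÷ 28.35 g/oz ≈ 30.0 oz
all-purpose flour: (1 tbsp + 1 tsp = 4/3 tbsp) × 37/9 ÷ 16 tbsp/cup × 125 g/cup ≈ 42.8 g
vegetable oil: (3 cup + 10 tbsp = 3.625 cup) × 37/9 × 218 g/cup ≈ 3248.8 g
whole-barley flour: 1.5 oz × 37/9 × 28.35 g/oz ÷ 120 g/cup ≈ 1.5 cup
bread flour: 8 oz × 37/9 × 28.35 g/oz = 932.4 g

buttermilk: 1850.0 mL; cornmeal: 30.0 oz; all-purpose flour: 42.8 g; vegetable oil: 3248.8 g; whole-barley flour: 1.5 cup; bread flour: 932.4 g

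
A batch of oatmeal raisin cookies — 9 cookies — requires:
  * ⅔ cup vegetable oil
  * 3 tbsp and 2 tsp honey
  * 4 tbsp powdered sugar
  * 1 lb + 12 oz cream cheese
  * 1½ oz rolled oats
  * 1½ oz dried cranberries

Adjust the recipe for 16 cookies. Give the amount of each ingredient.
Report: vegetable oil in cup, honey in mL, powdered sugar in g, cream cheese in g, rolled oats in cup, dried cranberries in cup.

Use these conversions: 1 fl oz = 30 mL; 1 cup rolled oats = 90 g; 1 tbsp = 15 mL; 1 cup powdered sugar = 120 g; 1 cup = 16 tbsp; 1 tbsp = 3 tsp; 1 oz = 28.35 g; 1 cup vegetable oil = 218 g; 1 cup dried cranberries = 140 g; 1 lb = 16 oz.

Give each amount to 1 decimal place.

Scaling factor: 16/9.
vegetable oil: 2/3 cup × 16/9 ≈ 1.2 cup
honey: (3 tbsp + 2 tsp = 11/3 tbsp) × 16/9 × 15 mL/tbsp ≈ 97.8 mL
powdered sugar: 4 tbsp × 16/9 ÷ 16 tbsp/cup × 120 g/cup ≈ 53.3 g
cream cheese: (1 lb + 12 oz = 1.75 lb) × 16/9 × 16 oz/lb × 28.35 g/oz = 1411.2 g
rolled oats: 1.5 oz × 16/9 × 28.35 g/oz ÷ 90 g/cup ≈ 0.8 cup
dried cranberries: 1.5 oz × 16/9 × 28.35 g/oz ÷ 140 g/cup ≈ 0.5 cup

vegetable oil: 1.2 cup; honey: 97.8 mL; powdered sugar: 53.3 g; cream cheese: 1411.2 g; rolled oats: 0.8 cup; dried cranberries: 0.5 cup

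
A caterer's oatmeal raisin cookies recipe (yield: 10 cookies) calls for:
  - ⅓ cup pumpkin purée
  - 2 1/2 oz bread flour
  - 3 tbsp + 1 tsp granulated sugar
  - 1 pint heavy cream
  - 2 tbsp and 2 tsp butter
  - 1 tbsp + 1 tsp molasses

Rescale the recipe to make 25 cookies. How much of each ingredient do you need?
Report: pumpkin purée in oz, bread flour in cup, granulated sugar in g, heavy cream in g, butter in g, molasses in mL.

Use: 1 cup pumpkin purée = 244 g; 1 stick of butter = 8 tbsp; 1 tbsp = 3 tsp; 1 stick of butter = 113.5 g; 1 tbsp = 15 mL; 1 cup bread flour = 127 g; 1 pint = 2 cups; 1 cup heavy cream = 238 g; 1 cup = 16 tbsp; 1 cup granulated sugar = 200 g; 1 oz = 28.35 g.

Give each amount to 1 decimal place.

pumpkin purée: 7.2 oz; bread flour: 1.4 cup; granulated sugar: 104.2 g; heavy cream: 1190.0 g; butter: 94.6 g; molasses: 50.0 mL

Scaling factor: 25/10 = 5/2 = 2.5.
pumpkin purée: 1/3 cup × 5/2 × 244 g/cup ÷ 28.35 g/oz ≈ 7.2 oz
bread flour: 2.5 oz × 5/2 × 28.35 g/oz ÷ 127 g/cup ≈ 1.4 cup
granulated sugar: (3 tbsp + 1 tsp = 10/3 tbsp) × 5/2 ÷ 16 tbsp/cup × 200 g/cup ≈ 104.2 g
heavy cream: 1 pint × 5/2 × 2 cup/pint × 238 g/cup = 1190.0 g
butter: (2 tbsp + 2 tsp = 8/3 tbsp) × 5/2 ÷ 8 tbsp/stick × 113.5 g/stick ≈ 94.6 g
molasses: (1 tbsp + 1 tsp = 4/3 tbsp) × 5/2 × 15 mL/tbsp = 50.0 mL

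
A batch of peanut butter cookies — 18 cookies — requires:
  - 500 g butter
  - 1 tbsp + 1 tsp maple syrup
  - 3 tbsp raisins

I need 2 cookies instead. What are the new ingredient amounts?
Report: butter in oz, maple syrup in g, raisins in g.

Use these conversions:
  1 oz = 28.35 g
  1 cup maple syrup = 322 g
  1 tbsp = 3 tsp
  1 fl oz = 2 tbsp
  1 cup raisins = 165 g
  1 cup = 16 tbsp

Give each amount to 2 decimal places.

Scaling factor: 2/18 = 1/9.
butter: 500 g × 1/9 ÷ 28.35 g/oz ≈ 1.96 oz
maple syrup: (1 tbsp + 1 tsp = 4/3 tbsp) × 1/9 ÷ 16 tbsp/cup × 322 g/cup ≈ 2.98 g
raisins: 3 tbsp × 1/9 ÷ 16 tbsp/cup × 165 g/cup ≈ 3.44 g

butter: 1.96 oz; maple syrup: 2.98 g; raisins: 3.44 g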